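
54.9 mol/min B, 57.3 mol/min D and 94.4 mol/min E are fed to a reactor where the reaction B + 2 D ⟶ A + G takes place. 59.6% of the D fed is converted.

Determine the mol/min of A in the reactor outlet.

D reacted = 0.596 × 57.3 = 34.15 mol/min; ν_D = −2, so ξ = 34.15/2 = 17.08 mol/min.
Outlet amounts (n = n₀ + ν ξ):
  B: 54.9 − 1(17.08) = 37.82
  D: 57.3 − 2(17.08) = 23.15
  A: 0 + 1(17.08) = 17.08
  G: 0 + 1(17.08) = 17.08
  E: 94.4 (inert)

17.1 mol/min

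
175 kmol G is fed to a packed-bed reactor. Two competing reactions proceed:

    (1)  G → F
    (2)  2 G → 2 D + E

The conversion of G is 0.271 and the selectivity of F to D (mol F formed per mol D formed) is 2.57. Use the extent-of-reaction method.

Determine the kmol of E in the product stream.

Conversion of G: G consumed = 0.271 × 175 = 47.43 kmol = 1ξ₁ + 2ξ₂.
Selectivity: 1ξ₁ / (2ξ₂) = 2.57 → ξ₁ = 5.14 ξ₂.
Substitute: (1·5.14 + 2) ξ₂ = 47.43 → ξ₂ = 6.642 kmol, ξ₁ = 34.14 kmol.
Outlet amounts (n = n₀ + Σ ν·ξ):
  G: 175 − 1(34.14) − 2(6.642) = 127.6
  F: 0 + 1(34.14) = 34.14
  D: 0 + 2(6.642) = 13.28
  E: 0 + 1(6.642) = 6.642

6.64 kmol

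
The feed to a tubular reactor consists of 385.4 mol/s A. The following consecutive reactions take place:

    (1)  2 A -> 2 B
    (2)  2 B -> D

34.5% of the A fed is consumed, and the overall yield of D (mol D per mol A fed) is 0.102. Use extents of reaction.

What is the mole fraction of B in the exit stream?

Conversion of A: A consumed = 2ξ₁ = 0.345 × 385.4 → ξ₁ = 66.48 mol/s.
Yield of D: 1ξ₂ / 385.4 = 0.102 → ξ₂ = 39.31 mol/s.
Outlet amounts (n = n₀ + Σ ν·ξ):
  A: 385.4 − 2(66.48) = 252.4
  B: 0 + 2(66.48) − 2(39.31) = 54.34
  D: 0 + 1(39.31) = 39.31
Total out = 346.1 mol/s; y_B = 54.34 / 346.1 = 0.157.

0.157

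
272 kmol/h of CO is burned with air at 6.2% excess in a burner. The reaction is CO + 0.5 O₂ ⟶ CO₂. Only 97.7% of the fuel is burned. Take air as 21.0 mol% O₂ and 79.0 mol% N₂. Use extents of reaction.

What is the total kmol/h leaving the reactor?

Stoichiometric O₂ = 0.5 × 272 = 136 kmol/h; O₂ fed = 136 × 1.062 = 144.4 kmol/h.
N₂ fed = 144.4 × 79/21 = 543.3 kmol/h.
Fuel reacted = 0.977 × 272 → ξ = 265.7 kmol/h.
Outlet (n = n₀ + ν ξ):
  CO: 272 − 1(265.7) = 6.256
  O₂: 144.4 − 0.5(265.7) = 11.56
  N₂: 543.3 (inert)
  CO₂: 0 + 1(265.7) = 265.7
Total out = 6.256 + 11.56 + 543.3 + 265.7 = 826.9 kmol/h.

827 kmol/h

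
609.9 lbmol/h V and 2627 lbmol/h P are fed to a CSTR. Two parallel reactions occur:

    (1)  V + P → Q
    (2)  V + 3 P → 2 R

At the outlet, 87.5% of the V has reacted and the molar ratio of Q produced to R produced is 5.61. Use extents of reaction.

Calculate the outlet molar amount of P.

2010 lbmol/h

Conversion of V: V consumed = 0.875 × 609.9 = 533.7 lbmol/h = 1ξ₁ + 1ξ₂.
Selectivity: 1ξ₁ / (2ξ₂) = 5.61 → ξ₁ = 11.22 ξ₂.
Substitute: (1·11.22 + 1) ξ₂ = 533.7 → ξ₂ = 43.67 lbmol/h, ξ₁ = 490 lbmol/h.
Outlet amounts (n = n₀ + Σ ν·ξ):
  V: 609.9 − 1(490) − 1(43.67) = 76.24
  P: 2627 − 1(490) − 3(43.67) = 2006
  Q: 0 + 1(490) = 490
  R: 0 + 2(43.67) = 87.34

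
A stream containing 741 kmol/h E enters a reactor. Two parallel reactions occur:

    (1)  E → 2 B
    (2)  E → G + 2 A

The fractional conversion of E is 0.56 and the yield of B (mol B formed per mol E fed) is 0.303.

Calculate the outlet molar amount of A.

Yield of B: 2ξ₁ / 741 = 0.303 → ξ₁ = 112.3 kmol/h.
Conversion of E: 1ξ₁ + 1ξ₂ = 0.56 × 741 = 415 → ξ₂ = 302.7 kmol/h.
Outlet amounts (n = n₀ + Σ ν·ξ):
  E: 741 − 1(112.3) − 1(302.7) = 326
  B: 0 + 2(112.3) = 224.5
  G: 0 + 1(302.7) = 302.7
  A: 0 + 2(302.7) = 605.4

605 kmol/h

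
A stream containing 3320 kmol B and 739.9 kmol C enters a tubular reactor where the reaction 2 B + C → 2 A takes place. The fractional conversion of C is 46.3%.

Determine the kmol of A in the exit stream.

685 kmol

C reacted = 0.463 × 739.9 = 342.6 kmol; ν_C = −1, so ξ = 342.6/1 = 342.6 kmol.
Outlet amounts (n = n₀ + ν ξ):
  B: 3320 − 2(342.6) = 2635
  C: 739.9 − 1(342.6) = 397.3
  A: 0 + 2(342.6) = 685.1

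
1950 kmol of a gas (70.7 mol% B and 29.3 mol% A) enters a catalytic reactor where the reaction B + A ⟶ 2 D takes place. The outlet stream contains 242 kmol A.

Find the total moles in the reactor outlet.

1950 kmol

For A: n = n₀ − 1ξ → 242 = 571.4 − 1ξ, giving ξ = 329.4 kmol.
Outlet amounts (n = n₀ + ν ξ):
  B: 1379 − 1(329.4) = 1049
  A: 571.4 − 1(329.4) = 242
  D: 0 + 2(329.4) = 658.7
Total out = 1049 + 242 + 658.7 = 1950 kmol.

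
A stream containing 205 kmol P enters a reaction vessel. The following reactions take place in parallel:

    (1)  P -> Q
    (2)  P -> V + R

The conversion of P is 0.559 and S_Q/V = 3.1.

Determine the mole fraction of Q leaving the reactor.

Conversion of P: P consumed = 0.559 × 205 = 114.6 kmol = 1ξ₁ + 1ξ₂.
Selectivity: 1ξ₁ / (1ξ₂) = 3.1 → ξ₁ = 3.1 ξ₂.
Substitute: (1·3.1 + 1) ξ₂ = 114.6 → ξ₂ = 27.95 kmol, ξ₁ = 86.65 kmol.
Outlet amounts (n = n₀ + Σ ν·ξ):
  P: 205 − 1(86.65) − 1(27.95) = 90.4
  Q: 0 + 1(86.65) = 86.65
  V: 0 + 1(27.95) = 27.95
  R: 0 + 1(27.95) = 27.95
Total out = 233 kmol; y_Q = 86.65 / 233 = 0.3719.

0.372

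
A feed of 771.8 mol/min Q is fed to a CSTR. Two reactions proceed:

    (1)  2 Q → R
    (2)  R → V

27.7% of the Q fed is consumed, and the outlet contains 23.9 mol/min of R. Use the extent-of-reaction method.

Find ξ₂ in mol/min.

ξ₂ = 83 mol/min

Conversion of Q: Q consumed = 2ξ₁ = 0.277 × 771.8 → ξ₁ = 106.9 mol/min.
R balance: n_R = 0 + 1ξ₁ − 1ξ₂ = 23.9 → ξ₂ = (1·106.9 − 23.9)/1 = 82.99 mol/min.
Outlet amounts (n = n₀ + Σ ν·ξ):
  Q: 771.8 − 2(106.9) = 558
  R: 0 + 1(106.9) − 1(82.99) = 23.9
  V: 0 + 1(82.99) = 82.99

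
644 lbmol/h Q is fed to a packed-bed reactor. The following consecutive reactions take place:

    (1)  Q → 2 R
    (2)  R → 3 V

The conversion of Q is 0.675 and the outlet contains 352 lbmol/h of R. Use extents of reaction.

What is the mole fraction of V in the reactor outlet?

0.734

Conversion of Q: Q consumed = 1ξ₁ = 0.675 × 644 → ξ₁ = 434.7 lbmol/h.
R balance: n_R = 0 + 2ξ₁ − 1ξ₂ = 352 → ξ₂ = (2·434.7 − 352)/1 = 517.4 lbmol/h.
Outlet amounts (n = n₀ + Σ ν·ξ):
  Q: 644 − 1(434.7) = 209.3
  R: 0 + 2(434.7) − 1(517.4) = 352
  V: 0 + 3(517.4) = 1552
Total out = 2114 lbmol/h; y_V = 1552 / 2114 = 0.7344.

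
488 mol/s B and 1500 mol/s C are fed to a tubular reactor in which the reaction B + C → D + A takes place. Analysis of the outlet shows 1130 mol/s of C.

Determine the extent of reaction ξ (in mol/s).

For C: n = n₀ − 1ξ → 1130 = 1500 − 1ξ, giving ξ = 370 mol/s.
Outlet amounts (n = n₀ + ν ξ):
  B: 488 − 1(370) = 118
  C: 1500 − 1(370) = 1130
  D: 0 + 1(370) = 370
  A: 0 + 1(370) = 370

ξ = 370 mol/s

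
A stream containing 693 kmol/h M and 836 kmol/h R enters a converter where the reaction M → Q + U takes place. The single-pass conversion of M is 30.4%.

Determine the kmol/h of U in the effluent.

M reacted = 0.304 × 693 = 210.7 kmol/h; ν_M = −1, so ξ = 210.7/1 = 210.7 kmol/h.
Outlet amounts (n = n₀ + ν ξ):
  M: 693 − 1(210.7) = 482.3
  Q: 0 + 1(210.7) = 210.7
  U: 0 + 1(210.7) = 210.7
  R: 836 (inert)

211 kmol/h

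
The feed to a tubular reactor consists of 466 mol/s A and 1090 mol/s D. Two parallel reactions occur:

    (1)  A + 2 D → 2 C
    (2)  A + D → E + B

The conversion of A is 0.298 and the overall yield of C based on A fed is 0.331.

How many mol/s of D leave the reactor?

874 mol/s

Yield of C: 2ξ₁ / 466 = 0.331 → ξ₁ = 77.12 mol/s.
Conversion of A: 1ξ₁ + 1ξ₂ = 0.298 × 466 = 138.9 → ξ₂ = 61.74 mol/s.
Outlet amounts (n = n₀ + Σ ν·ξ):
  A: 466 − 1(77.12) − 1(61.74) = 327.1
  D: 1090 − 2(77.12) − 1(61.74) = 874
  C: 0 + 2(77.12) = 154.2
  E: 0 + 1(61.74) = 61.74
  B: 0 + 1(61.74) = 61.74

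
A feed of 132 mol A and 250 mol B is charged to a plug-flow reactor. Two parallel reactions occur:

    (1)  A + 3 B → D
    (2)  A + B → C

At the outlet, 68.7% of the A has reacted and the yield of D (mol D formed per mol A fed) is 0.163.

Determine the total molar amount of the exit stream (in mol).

Yield of D: 1ξ₁ / 132 = 0.163 → ξ₁ = 21.52 mol.
Conversion of A: 1ξ₁ + 1ξ₂ = 0.687 × 132 = 90.68 → ξ₂ = 69.17 mol.
Outlet amounts (n = n₀ + Σ ν·ξ):
  A: 132 − 1(21.52) − 1(69.17) = 41.32
  B: 250 − 3(21.52) − 1(69.17) = 116.3
  D: 0 + 1(21.52) = 21.52
  C: 0 + 1(69.17) = 69.17
Total out = 41.32 + 116.3 + 21.52 + 69.17 = 248.3 mol.

248 mol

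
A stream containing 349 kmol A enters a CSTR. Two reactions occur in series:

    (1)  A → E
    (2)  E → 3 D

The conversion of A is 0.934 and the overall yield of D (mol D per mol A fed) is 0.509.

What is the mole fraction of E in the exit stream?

Conversion of A: A consumed = 1ξ₁ = 0.934 × 349 → ξ₁ = 326 kmol.
Yield of D: 3ξ₂ / 349 = 0.509 → ξ₂ = 59.21 kmol.
Outlet amounts (n = n₀ + Σ ν·ξ):
  A: 349 − 1(326) = 23.03
  E: 0 + 1(326) − 1(59.21) = 266.8
  D: 0 + 3(59.21) = 177.6
Total out = 467.4 kmol; y_E = 266.8 / 467.4 = 0.5707.

0.571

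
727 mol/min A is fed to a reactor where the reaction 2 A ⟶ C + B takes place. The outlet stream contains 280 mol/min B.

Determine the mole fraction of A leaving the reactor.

For B: n = n₀ + 1ξ → 280 = 0 + 1ξ, giving ξ = 280 mol/min.
Outlet amounts (n = n₀ + ν ξ):
  A: 727 − 2(280) = 167
  C: 0 + 1(280) = 280
  B: 0 + 1(280) = 280
Total out = 727 mol/min; y_A = 167 / 727 = 0.2297.

0.23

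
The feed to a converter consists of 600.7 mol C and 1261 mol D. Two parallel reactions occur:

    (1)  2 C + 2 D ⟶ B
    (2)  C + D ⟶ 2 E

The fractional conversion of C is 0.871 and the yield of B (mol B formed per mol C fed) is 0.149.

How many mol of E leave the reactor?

688 mol

Yield of B: 1ξ₁ / 600.7 = 0.149 → ξ₁ = 89.5 mol.
Conversion of C: 2ξ₁ + 1ξ₂ = 0.871 × 600.7 = 523.2 → ξ₂ = 344.2 mol.
Outlet amounts (n = n₀ + Σ ν·ξ):
  C: 600.7 − 2(89.5) − 1(344.2) = 77.49
  D: 1261 − 2(89.5) − 1(344.2) = 737.8
  B: 0 + 1(89.5) = 89.5
  E: 0 + 2(344.2) = 688.4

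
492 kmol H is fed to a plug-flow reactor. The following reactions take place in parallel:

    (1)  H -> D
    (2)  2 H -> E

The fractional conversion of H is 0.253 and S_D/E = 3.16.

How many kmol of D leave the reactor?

76.2 kmol

Conversion of H: H consumed = 0.253 × 492 = 124.5 kmol = 1ξ₁ + 2ξ₂.
Selectivity: 1ξ₁ / (1ξ₂) = 3.16 → ξ₁ = 3.16 ξ₂.
Substitute: (1·3.16 + 2) ξ₂ = 124.5 → ξ₂ = 24.12 kmol, ξ₁ = 76.23 kmol.
Outlet amounts (n = n₀ + Σ ν·ξ):
  H: 492 − 1(76.23) − 2(24.12) = 367.5
  D: 0 + 1(76.23) = 76.23
  E: 0 + 1(24.12) = 24.12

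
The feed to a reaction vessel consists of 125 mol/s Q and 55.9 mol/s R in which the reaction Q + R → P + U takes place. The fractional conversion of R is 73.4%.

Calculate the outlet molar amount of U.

41 mol/s

R reacted = 0.734 × 55.9 = 41.03 mol/s; ν_R = −1, so ξ = 41.03/1 = 41.03 mol/s.
Outlet amounts (n = n₀ + ν ξ):
  Q: 125 − 1(41.03) = 83.97
  R: 55.9 − 1(41.03) = 14.87
  P: 0 + 1(41.03) = 41.03
  U: 0 + 1(41.03) = 41.03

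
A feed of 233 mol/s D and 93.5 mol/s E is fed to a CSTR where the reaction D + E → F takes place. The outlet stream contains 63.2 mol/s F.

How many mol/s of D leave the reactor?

For F: n = n₀ + 1ξ → 63.2 = 0 + 1ξ, giving ξ = 63.2 mol/s.
Outlet amounts (n = n₀ + ν ξ):
  D: 233 − 1(63.2) = 169.8
  E: 93.5 − 1(63.2) = 30.3
  F: 0 + 1(63.2) = 63.2

170 mol/s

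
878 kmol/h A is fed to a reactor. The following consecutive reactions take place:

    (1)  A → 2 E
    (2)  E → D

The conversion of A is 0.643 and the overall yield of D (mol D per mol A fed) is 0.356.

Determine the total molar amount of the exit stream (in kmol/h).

Conversion of A: A consumed = 1ξ₁ = 0.643 × 878 → ξ₁ = 564.6 kmol/h.
Yield of D: 1ξ₂ / 878 = 0.356 → ξ₂ = 312.6 kmol/h.
Outlet amounts (n = n₀ + Σ ν·ξ):
  A: 878 − 1(564.6) = 313.4
  E: 0 + 2(564.6) − 1(312.6) = 816.5
  D: 0 + 1(312.6) = 312.6
Total out = 313.4 + 816.5 + 312.6 = 1443 kmol/h.

1440 kmol/h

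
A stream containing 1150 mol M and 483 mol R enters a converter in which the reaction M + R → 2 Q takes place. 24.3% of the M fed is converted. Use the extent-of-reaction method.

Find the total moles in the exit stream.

1630 mol

M reacted = 0.243 × 1150 = 279.4 mol; ν_M = −1, so ξ = 279.4/1 = 279.4 mol.
Outlet amounts (n = n₀ + ν ξ):
  M: 1150 − 1(279.4) = 870.5
  R: 483 − 1(279.4) = 203.6
  Q: 0 + 2(279.4) = 558.9
Total out = 870.5 + 203.6 + 558.9 = 1633 mol.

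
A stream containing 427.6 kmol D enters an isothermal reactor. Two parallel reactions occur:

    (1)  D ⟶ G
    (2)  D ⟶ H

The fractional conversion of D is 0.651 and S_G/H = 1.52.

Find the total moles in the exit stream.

Conversion of D: D consumed = 0.651 × 427.6 = 278.4 kmol = 1ξ₁ + 1ξ₂.
Selectivity: 1ξ₁ / (1ξ₂) = 1.52 → ξ₁ = 1.52 ξ₂.
Substitute: (1·1.52 + 1) ξ₂ = 278.4 → ξ₂ = 110.5 kmol, ξ₁ = 167.9 kmol.
Outlet amounts (n = n₀ + Σ ν·ξ):
  D: 427.6 − 1(167.9) − 1(110.5) = 149.2
  G: 0 + 1(167.9) = 167.9
  H: 0 + 1(110.5) = 110.5
Total out = 149.2 + 167.9 + 110.5 = 427.6 kmol.

428 kmol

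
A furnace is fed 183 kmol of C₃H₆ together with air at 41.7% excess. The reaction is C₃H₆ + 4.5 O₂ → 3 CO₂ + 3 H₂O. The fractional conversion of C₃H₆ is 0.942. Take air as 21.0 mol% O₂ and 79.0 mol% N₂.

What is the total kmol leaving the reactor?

5830 kmol

Stoichiometric O₂ = 4.5 × 183 = 823.5 kmol; O₂ fed = 823.5 × 1.417 = 1167 kmol.
N₂ fed = 1167 × 79/21 = 4390 kmol.
Fuel reacted = 0.942 × 183 → ξ = 172.4 kmol.
Outlet (n = n₀ + ν ξ):
  C₃H₆: 183 − 1(172.4) = 10.61
  O₂: 1167 − 4.5(172.4) = 391.2
  N₂: 4390 (inert)
  CO₂: 0 + 3(172.4) = 517.2
  H₂O: 0 + 3(172.4) = 517.2
Total out = 10.61 + 391.2 + 4390 + 517.2 + 517.2 = 5826 kmol.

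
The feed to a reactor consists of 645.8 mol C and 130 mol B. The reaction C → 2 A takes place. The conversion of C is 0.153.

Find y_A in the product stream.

C reacted = 0.153 × 645.8 = 98.81 mol; ν_C = −1, so ξ = 98.81/1 = 98.81 mol.
Outlet amounts (n = n₀ + ν ξ):
  C: 645.8 − 1(98.81) = 547
  A: 0 + 2(98.81) = 197.6
  B: 130 (inert)
Total out = 874.6 mol; y_A = 197.6 / 874.6 = 0.2259.

0.226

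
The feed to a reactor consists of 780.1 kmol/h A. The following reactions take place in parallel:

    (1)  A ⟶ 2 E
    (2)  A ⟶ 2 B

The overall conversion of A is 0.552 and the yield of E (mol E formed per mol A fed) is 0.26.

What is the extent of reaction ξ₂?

Yield of E: 2ξ₁ / 780.1 = 0.26 → ξ₁ = 101.4 kmol/h.
Conversion of A: 1ξ₁ + 1ξ₂ = 0.552 × 780.1 = 430.6 → ξ₂ = 329.2 kmol/h.
Outlet amounts (n = n₀ + Σ ν·ξ):
  A: 780.1 − 1(101.4) − 1(329.2) = 349.5
  E: 0 + 2(101.4) = 202.8
  B: 0 + 2(329.2) = 658.4

ξ₂ = 329 kmol/h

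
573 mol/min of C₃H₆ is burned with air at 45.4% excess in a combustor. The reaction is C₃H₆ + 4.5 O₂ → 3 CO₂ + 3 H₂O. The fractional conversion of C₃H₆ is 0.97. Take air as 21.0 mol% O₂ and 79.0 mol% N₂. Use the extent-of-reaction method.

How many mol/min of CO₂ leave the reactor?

1670 mol/min

Stoichiometric O₂ = 4.5 × 573 = 2578 mol/min; O₂ fed = 2578 × 1.454 = 3749 mol/min.
N₂ fed = 3749 × 79/21 = 14100 mol/min.
Fuel reacted = 0.97 × 573 → ξ = 555.8 mol/min.
Outlet (n = n₀ + ν ξ):
  C₃H₆: 573 − 1(555.8) = 17.19
  O₂: 3749 − 4.5(555.8) = 1248
  N₂: 14100 (inert)
  CO₂: 0 + 3(555.8) = 1667
  H₂O: 0 + 3(555.8) = 1667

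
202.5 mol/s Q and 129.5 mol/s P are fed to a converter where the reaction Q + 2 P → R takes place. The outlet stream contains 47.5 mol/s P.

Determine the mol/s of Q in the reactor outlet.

For P: n = n₀ − 2ξ → 47.5 = 129.5 − 2ξ, giving ξ = 41 mol/s.
Outlet amounts (n = n₀ + ν ξ):
  Q: 202.5 − 1(41) = 161.5
  P: 129.5 − 2(41) = 47.5
  R: 0 + 1(41) = 41

162 mol/s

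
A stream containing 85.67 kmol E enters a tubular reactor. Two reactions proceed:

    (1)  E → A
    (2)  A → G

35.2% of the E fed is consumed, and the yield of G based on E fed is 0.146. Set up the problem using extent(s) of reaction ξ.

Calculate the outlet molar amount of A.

Conversion of E: E consumed = 1ξ₁ = 0.352 × 85.67 → ξ₁ = 30.16 kmol.
Yield of G: 1ξ₂ / 85.67 = 0.146 → ξ₂ = 12.51 kmol.
Outlet amounts (n = n₀ + Σ ν·ξ):
  E: 85.67 − 1(30.16) = 55.51
  A: 0 + 1(30.16) − 1(12.51) = 17.65
  G: 0 + 1(12.51) = 12.51

17.6 kmol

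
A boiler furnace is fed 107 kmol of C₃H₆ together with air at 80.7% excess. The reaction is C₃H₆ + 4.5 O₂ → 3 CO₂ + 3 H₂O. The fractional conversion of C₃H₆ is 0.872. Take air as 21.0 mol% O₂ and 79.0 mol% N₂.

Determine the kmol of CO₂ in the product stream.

280 kmol

Stoichiometric O₂ = 4.5 × 107 = 481.5 kmol; O₂ fed = 481.5 × 1.807 = 870.1 kmol.
N₂ fed = 870.1 × 79/21 = 3273 kmol.
Fuel reacted = 0.872 × 107 → ξ = 93.3 kmol.
Outlet (n = n₀ + ν ξ):
  C₃H₆: 107 − 1(93.3) = 13.7
  O₂: 870.1 − 4.5(93.3) = 450.2
  N₂: 3273 (inert)
  CO₂: 0 + 3(93.3) = 279.9
  H₂O: 0 + 3(93.3) = 279.9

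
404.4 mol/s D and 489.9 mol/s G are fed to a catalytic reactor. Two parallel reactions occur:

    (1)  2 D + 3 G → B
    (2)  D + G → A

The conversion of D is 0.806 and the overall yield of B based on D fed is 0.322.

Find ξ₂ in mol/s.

Yield of B: 1ξ₁ / 404.4 = 0.322 → ξ₁ = 130.2 mol/s.
Conversion of D: 2ξ₁ + 1ξ₂ = 0.806 × 404.4 = 325.9 → ξ₂ = 65.51 mol/s.
Outlet amounts (n = n₀ + Σ ν·ξ):
  D: 404.4 − 2(130.2) − 1(65.51) = 78.45
  G: 489.9 − 3(130.2) − 1(65.51) = 33.74
  B: 0 + 1(130.2) = 130.2
  A: 0 + 1(65.51) = 65.51

ξ₂ = 65.5 mol/s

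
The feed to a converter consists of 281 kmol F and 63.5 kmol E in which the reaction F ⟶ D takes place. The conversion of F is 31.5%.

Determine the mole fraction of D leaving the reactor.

F reacted = 0.315 × 281 = 88.52 kmol; ν_F = −1, so ξ = 88.52/1 = 88.52 kmol.
Outlet amounts (n = n₀ + ν ξ):
  F: 281 − 1(88.52) = 192.5
  D: 0 + 1(88.52) = 88.52
  E: 63.5 (inert)
Total out = 344.5 kmol; y_D = 88.52 / 344.5 = 0.2569.

0.257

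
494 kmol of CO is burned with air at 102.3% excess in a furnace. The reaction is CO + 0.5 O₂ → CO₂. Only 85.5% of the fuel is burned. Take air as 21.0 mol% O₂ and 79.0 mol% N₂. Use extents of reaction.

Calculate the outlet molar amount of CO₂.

422 kmol

Stoichiometric O₂ = 0.5 × 494 = 247 kmol; O₂ fed = 247 × 2.023 = 499.7 kmol.
N₂ fed = 499.7 × 79/21 = 1880 kmol.
Fuel reacted = 0.855 × 494 → ξ = 422.4 kmol.
Outlet (n = n₀ + ν ξ):
  CO: 494 − 1(422.4) = 71.63
  O₂: 499.7 − 0.5(422.4) = 288.5
  N₂: 1880 (inert)
  CO₂: 0 + 1(422.4) = 422.4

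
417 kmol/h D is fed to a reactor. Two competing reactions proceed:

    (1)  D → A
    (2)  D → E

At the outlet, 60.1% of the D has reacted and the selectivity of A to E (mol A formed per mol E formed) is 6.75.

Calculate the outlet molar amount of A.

218 kmol/h

Conversion of D: D consumed = 0.601 × 417 = 250.6 kmol/h = 1ξ₁ + 1ξ₂.
Selectivity: 1ξ₁ / (1ξ₂) = 6.75 → ξ₁ = 6.75 ξ₂.
Substitute: (1·6.75 + 1) ξ₂ = 250.6 → ξ₂ = 32.34 kmol/h, ξ₁ = 218.3 kmol/h.
Outlet amounts (n = n₀ + Σ ν·ξ):
  D: 417 − 1(218.3) − 1(32.34) = 166.4
  A: 0 + 1(218.3) = 218.3
  E: 0 + 1(32.34) = 32.34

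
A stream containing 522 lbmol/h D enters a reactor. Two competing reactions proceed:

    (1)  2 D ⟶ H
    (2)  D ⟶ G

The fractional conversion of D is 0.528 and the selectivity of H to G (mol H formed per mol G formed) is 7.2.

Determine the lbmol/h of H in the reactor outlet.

Conversion of D: D consumed = 0.528 × 522 = 275.6 lbmol/h = 2ξ₁ + 1ξ₂.
Selectivity: 1ξ₁ / (1ξ₂) = 7.2 → ξ₁ = 7.2 ξ₂.
Substitute: (2·7.2 + 1) ξ₂ = 275.6 → ξ₂ = 17.9 lbmol/h, ξ₁ = 128.9 lbmol/h.
Outlet amounts (n = n₀ + Σ ν·ξ):
  D: 522 − 2(128.9) − 1(17.9) = 246.4
  H: 0 + 1(128.9) = 128.9
  G: 0 + 1(17.9) = 17.9

129 lbmol/h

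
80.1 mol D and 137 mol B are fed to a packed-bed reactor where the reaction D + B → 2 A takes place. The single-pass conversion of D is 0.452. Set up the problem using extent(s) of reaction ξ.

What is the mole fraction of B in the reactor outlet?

0.464

D reacted = 0.452 × 80.1 = 36.21 mol; ν_D = −1, so ξ = 36.21/1 = 36.21 mol.
Outlet amounts (n = n₀ + ν ξ):
  D: 80.1 − 1(36.21) = 43.89
  B: 137 − 1(36.21) = 100.8
  A: 0 + 2(36.21) = 72.41
Total out = 217.1 mol; y_B = 100.8 / 217.1 = 0.4643.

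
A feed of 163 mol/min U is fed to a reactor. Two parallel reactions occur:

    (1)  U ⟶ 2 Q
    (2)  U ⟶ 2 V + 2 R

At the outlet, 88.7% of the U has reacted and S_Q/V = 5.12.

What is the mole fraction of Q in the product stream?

0.682

Conversion of U: U consumed = 0.887 × 163 = 144.6 mol/min = 1ξ₁ + 1ξ₂.
Selectivity: 2ξ₁ / (2ξ₂) = 5.12 → ξ₁ = 5.12 ξ₂.
Substitute: (1·5.12 + 1) ξ₂ = 144.6 → ξ₂ = 23.62 mol/min, ξ₁ = 121 mol/min.
Outlet amounts (n = n₀ + Σ ν·ξ):
  U: 163 − 1(121) − 1(23.62) = 18.42
  Q: 0 + 2(121) = 241.9
  V: 0 + 2(23.62) = 47.25
  R: 0 + 2(23.62) = 47.25
Total out = 354.8 mol/min; y_Q = 241.9 / 354.8 = 0.6818.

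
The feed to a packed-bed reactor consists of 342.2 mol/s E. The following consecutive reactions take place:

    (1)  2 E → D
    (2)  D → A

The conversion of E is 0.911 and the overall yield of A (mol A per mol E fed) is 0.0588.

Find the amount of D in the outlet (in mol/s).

Conversion of E: E consumed = 2ξ₁ = 0.911 × 342.2 → ξ₁ = 155.9 mol/s.
Yield of A: 1ξ₂ / 342.2 = 0.0588 → ξ₂ = 20.12 mol/s.
Outlet amounts (n = n₀ + Σ ν·ξ):
  E: 342.2 − 2(155.9) = 30.46
  D: 0 + 1(155.9) − 1(20.12) = 135.8
  A: 0 + 1(20.12) = 20.12

136 mol/s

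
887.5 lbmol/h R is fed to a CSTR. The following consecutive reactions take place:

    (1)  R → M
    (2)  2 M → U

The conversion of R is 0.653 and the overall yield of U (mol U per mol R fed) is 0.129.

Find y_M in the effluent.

0.454

Conversion of R: R consumed = 1ξ₁ = 0.653 × 887.5 → ξ₁ = 579.5 lbmol/h.
Yield of U: 1ξ₂ / 887.5 = 0.129 → ξ₂ = 114.5 lbmol/h.
Outlet amounts (n = n₀ + Σ ν·ξ):
  R: 887.5 − 1(579.5) = 308
  M: 0 + 1(579.5) − 2(114.5) = 350.6
  U: 0 + 1(114.5) = 114.5
Total out = 773 lbmol/h; y_M = 350.6 / 773 = 0.4535.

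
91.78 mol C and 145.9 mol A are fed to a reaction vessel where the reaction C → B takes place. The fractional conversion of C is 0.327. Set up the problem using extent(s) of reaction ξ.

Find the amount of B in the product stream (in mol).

C reacted = 0.327 × 91.78 = 30.01 mol; ν_C = −1, so ξ = 30.01/1 = 30.01 mol.
Outlet amounts (n = n₀ + ν ξ):
  C: 91.78 − 1(30.01) = 61.77
  B: 0 + 1(30.01) = 30.01
  A: 145.9 (inert)

30 mol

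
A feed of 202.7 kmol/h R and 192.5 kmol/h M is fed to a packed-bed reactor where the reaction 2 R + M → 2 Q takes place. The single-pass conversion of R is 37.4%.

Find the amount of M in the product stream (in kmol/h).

155 kmol/h

R reacted = 0.374 × 202.7 = 75.81 kmol/h; ν_R = −2, so ξ = 75.81/2 = 37.9 kmol/h.
Outlet amounts (n = n₀ + ν ξ):
  R: 202.7 − 2(37.9) = 126.9
  M: 192.5 − 1(37.9) = 154.6
  Q: 0 + 2(37.9) = 75.81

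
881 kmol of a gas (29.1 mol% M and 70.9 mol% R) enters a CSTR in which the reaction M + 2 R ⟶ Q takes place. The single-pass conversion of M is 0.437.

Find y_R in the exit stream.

M reacted = 0.437 × 256.4 = 112 kmol; ν_M = −1, so ξ = 112/1 = 112 kmol.
Outlet amounts (n = n₀ + ν ξ):
  M: 256.4 − 1(112) = 144.3
  R: 624.6 − 2(112) = 400.6
  Q: 0 + 1(112) = 112
Total out = 656.9 kmol; y_R = 400.6 / 656.9 = 0.6097.

0.61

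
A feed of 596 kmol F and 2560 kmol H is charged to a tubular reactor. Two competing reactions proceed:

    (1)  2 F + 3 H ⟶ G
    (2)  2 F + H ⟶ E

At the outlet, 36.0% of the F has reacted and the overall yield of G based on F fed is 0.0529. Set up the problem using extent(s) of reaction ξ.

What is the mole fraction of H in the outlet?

Yield of G: 1ξ₁ / 596 = 0.0529 → ξ₁ = 31.53 kmol.
Conversion of F: 2ξ₁ + 2ξ₂ = 0.36 × 596 = 214.6 → ξ₂ = 75.75 kmol.
Outlet amounts (n = n₀ + Σ ν·ξ):
  F: 596 − 2(31.53) − 2(75.75) = 381.4
  H: 2560 − 3(31.53) − 1(75.75) = 2390
  G: 0 + 1(31.53) = 31.53
  E: 0 + 1(75.75) = 75.75
Total out = 2878 kmol; y_H = 2390 / 2878 = 0.8302.

0.83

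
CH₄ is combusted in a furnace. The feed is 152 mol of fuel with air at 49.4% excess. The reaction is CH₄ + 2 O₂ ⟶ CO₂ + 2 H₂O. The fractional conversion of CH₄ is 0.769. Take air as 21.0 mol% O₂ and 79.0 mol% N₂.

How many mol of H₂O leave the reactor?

234 mol

Stoichiometric O₂ = 2 × 152 = 304 mol; O₂ fed = 304 × 1.494 = 454.2 mol.
N₂ fed = 454.2 × 79/21 = 1709 mol.
Fuel reacted = 0.769 × 152 → ξ = 116.9 mol.
Outlet (n = n₀ + ν ξ):
  CH₄: 152 − 1(116.9) = 35.11
  O₂: 454.2 − 2(116.9) = 220.4
  N₂: 1709 (inert)
  CO₂: 0 + 1(116.9) = 116.9
  H₂O: 0 + 2(116.9) = 233.8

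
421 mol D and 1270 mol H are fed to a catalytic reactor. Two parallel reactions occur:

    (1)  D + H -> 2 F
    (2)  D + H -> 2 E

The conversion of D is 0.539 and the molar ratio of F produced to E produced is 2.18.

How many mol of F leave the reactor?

311 mol

Conversion of D: D consumed = 0.539 × 421 = 226.9 mol = 1ξ₁ + 1ξ₂.
Selectivity: 2ξ₁ / (2ξ₂) = 2.18 → ξ₁ = 2.18 ξ₂.
Substitute: (1·2.18 + 1) ξ₂ = 226.9 → ξ₂ = 71.36 mol, ξ₁ = 155.6 mol.
Outlet amounts (n = n₀ + Σ ν·ξ):
  D: 421 − 1(155.6) − 1(71.36) = 194.1
  H: 1270 − 1(155.6) − 1(71.36) = 1043
  F: 0 + 2(155.6) = 311.1
  E: 0 + 2(71.36) = 142.7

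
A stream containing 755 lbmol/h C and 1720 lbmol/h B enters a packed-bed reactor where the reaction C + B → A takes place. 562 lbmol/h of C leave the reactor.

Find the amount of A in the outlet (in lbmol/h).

193 lbmol/h

For C: n = n₀ − 1ξ → 562 = 755 − 1ξ, giving ξ = 193 lbmol/h.
Outlet amounts (n = n₀ + ν ξ):
  C: 755 − 1(193) = 562
  B: 1720 − 1(193) = 1527
  A: 0 + 1(193) = 193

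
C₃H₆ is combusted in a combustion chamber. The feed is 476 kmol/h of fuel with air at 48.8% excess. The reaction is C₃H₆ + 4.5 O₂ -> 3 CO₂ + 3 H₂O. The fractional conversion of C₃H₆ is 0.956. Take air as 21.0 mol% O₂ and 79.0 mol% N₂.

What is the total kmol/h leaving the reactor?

Stoichiometric O₂ = 4.5 × 476 = 2142 kmol/h; O₂ fed = 2142 × 1.488 = 3187 kmol/h.
N₂ fed = 3187 × 79/21 = 11990 kmol/h.
Fuel reacted = 0.956 × 476 → ξ = 455.1 kmol/h.
Outlet (n = n₀ + ν ξ):
  C₃H₆: 476 − 1(455.1) = 20.94
  O₂: 3187 − 4.5(455.1) = 1140
  N₂: 11990 (inert)
  CO₂: 0 + 3(455.1) = 1365
  H₂O: 0 + 3(455.1) = 1365
Total out = 20.94 + 1140 + 11990 + 1365 + 1365 = 15880 kmol/h.

15900 kmol/h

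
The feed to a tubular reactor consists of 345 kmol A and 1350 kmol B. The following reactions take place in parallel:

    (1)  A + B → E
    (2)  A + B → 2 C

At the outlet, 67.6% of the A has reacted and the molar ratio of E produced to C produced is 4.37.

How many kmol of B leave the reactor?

1120 kmol

Conversion of A: A consumed = 0.676 × 345 = 233.2 kmol = 1ξ₁ + 1ξ₂.
Selectivity: 1ξ₁ / (2ξ₂) = 4.37 → ξ₁ = 8.74 ξ₂.
Substitute: (1·8.74 + 1) ξ₂ = 233.2 → ξ₂ = 23.94 kmol, ξ₁ = 209.3 kmol.
Outlet amounts (n = n₀ + Σ ν·ξ):
  A: 345 − 1(209.3) − 1(23.94) = 111.8
  B: 1350 − 1(209.3) − 1(23.94) = 1117
  E: 0 + 1(209.3) = 209.3
  C: 0 + 2(23.94) = 47.89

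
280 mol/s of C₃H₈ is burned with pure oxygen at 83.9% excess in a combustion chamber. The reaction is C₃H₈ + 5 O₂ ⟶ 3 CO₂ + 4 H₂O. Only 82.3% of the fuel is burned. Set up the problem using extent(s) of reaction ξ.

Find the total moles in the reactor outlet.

3090 mol/s

Stoichiometric O₂ = 5 × 280 = 1400 mol/s; O₂ fed = 1400 × 1.839 = 2575 mol/s.
Fuel reacted = 0.823 × 280 → ξ = 230.4 mol/s.
Outlet (n = n₀ + ν ξ):
  C₃H₈: 280 − 1(230.4) = 49.56
  O₂: 2575 − 5(230.4) = 1422
  CO₂: 0 + 3(230.4) = 691.3
  H₂O: 0 + 4(230.4) = 921.8
Total out = 49.56 + 1422 + 691.3 + 921.8 = 3085 mol/s.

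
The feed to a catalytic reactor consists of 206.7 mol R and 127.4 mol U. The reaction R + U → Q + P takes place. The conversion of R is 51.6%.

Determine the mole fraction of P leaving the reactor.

0.319

R reacted = 0.516 × 206.7 = 106.7 mol; ν_R = −1, so ξ = 106.7/1 = 106.7 mol.
Outlet amounts (n = n₀ + ν ξ):
  R: 206.7 − 1(106.7) = 100
  U: 127.4 − 1(106.7) = 20.74
  Q: 0 + 1(106.7) = 106.7
  P: 0 + 1(106.7) = 106.7
Total out = 334.1 mol; y_P = 106.7 / 334.1 = 0.3192.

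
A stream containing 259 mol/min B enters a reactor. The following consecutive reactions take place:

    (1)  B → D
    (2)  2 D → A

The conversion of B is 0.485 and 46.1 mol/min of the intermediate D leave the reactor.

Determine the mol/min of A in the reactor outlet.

Conversion of B: B consumed = 1ξ₁ = 0.485 × 259 → ξ₁ = 125.6 mol/min.
D balance: n_D = 0 + 1ξ₁ − 2ξ₂ = 46.1 → ξ₂ = (1·125.6 − 46.1)/2 = 39.76 mol/min.
Outlet amounts (n = n₀ + Σ ν·ξ):
  B: 259 − 1(125.6) = 133.4
  D: 0 + 1(125.6) − 2(39.76) = 46.1
  A: 0 + 1(39.76) = 39.76

39.8 mol/min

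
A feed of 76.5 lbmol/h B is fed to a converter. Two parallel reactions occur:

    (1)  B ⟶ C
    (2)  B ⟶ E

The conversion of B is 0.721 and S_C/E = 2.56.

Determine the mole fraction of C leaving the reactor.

Conversion of B: B consumed = 0.721 × 76.5 = 55.16 lbmol/h = 1ξ₁ + 1ξ₂.
Selectivity: 1ξ₁ / (1ξ₂) = 2.56 → ξ₁ = 2.56 ξ₂.
Substitute: (1·2.56 + 1) ξ₂ = 55.16 → ξ₂ = 15.49 lbmol/h, ξ₁ = 39.66 lbmol/h.
Outlet amounts (n = n₀ + Σ ν·ξ):
  B: 76.5 − 1(39.66) − 1(15.49) = 21.34
  C: 0 + 1(39.66) = 39.66
  E: 0 + 1(15.49) = 15.49
Total out = 76.5 lbmol/h; y_C = 39.66 / 76.5 = 0.5185.

0.518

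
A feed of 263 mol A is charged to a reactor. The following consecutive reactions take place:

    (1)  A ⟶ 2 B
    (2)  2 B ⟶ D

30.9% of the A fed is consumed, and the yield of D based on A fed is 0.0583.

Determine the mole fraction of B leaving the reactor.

0.401

Conversion of A: A consumed = 1ξ₁ = 0.309 × 263 → ξ₁ = 81.27 mol.
Yield of D: 1ξ₂ / 263 = 0.0583 → ξ₂ = 15.33 mol.
Outlet amounts (n = n₀ + Σ ν·ξ):
  A: 263 − 1(81.27) = 181.7
  B: 0 + 2(81.27) − 2(15.33) = 131.9
  D: 0 + 1(15.33) = 15.33
Total out = 328.9 mol; y_B = 131.9 / 328.9 = 0.4009.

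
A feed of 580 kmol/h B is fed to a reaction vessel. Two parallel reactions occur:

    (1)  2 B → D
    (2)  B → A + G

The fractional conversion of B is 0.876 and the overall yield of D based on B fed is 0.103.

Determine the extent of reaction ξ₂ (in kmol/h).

ξ₂ = 389 kmol/h

Yield of D: 1ξ₁ / 580 = 0.103 → ξ₁ = 59.74 kmol/h.
Conversion of B: 2ξ₁ + 1ξ₂ = 0.876 × 580 = 508.1 → ξ₂ = 388.6 kmol/h.
Outlet amounts (n = n₀ + Σ ν·ξ):
  B: 580 − 2(59.74) − 1(388.6) = 71.92
  D: 0 + 1(59.74) = 59.74
  A: 0 + 1(388.6) = 388.6
  G: 0 + 1(388.6) = 388.6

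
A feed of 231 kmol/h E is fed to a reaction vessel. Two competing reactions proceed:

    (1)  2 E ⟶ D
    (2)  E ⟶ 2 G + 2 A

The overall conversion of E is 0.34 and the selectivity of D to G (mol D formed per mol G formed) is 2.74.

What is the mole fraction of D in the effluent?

0.168

Conversion of E: E consumed = 0.34 × 231 = 78.54 kmol/h = 2ξ₁ + 1ξ₂.
Selectivity: 1ξ₁ / (2ξ₂) = 2.74 → ξ₁ = 5.48 ξ₂.
Substitute: (2·5.48 + 1) ξ₂ = 78.54 → ξ₂ = 6.567 kmol/h, ξ₁ = 35.99 kmol/h.
Outlet amounts (n = n₀ + Σ ν·ξ):
  E: 231 − 2(35.99) − 1(6.567) = 152.5
  D: 0 + 1(35.99) = 35.99
  G: 0 + 2(6.567) = 13.13
  A: 0 + 2(6.567) = 13.13
Total out = 214.7 kmol/h; y_D = 35.99 / 214.7 = 0.1676.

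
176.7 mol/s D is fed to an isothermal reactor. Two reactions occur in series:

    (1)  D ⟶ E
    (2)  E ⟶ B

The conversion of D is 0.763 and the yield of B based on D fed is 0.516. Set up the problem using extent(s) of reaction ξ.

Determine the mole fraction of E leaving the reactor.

0.247

Conversion of D: D consumed = 1ξ₁ = 0.763 × 176.7 → ξ₁ = 134.8 mol/s.
Yield of B: 1ξ₂ / 176.7 = 0.516 → ξ₂ = 91.18 mol/s.
Outlet amounts (n = n₀ + Σ ν·ξ):
  D: 176.7 − 1(134.8) = 41.88
  E: 0 + 1(134.8) − 1(91.18) = 43.64
  B: 0 + 1(91.18) = 91.18
Total out = 176.7 mol/s; y_E = 43.64 / 176.7 = 0.247.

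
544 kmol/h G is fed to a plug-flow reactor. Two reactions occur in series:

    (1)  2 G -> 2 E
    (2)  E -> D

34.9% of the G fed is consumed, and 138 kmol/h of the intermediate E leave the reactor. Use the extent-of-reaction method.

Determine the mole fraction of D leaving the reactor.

Conversion of G: G consumed = 2ξ₁ = 0.349 × 544 → ξ₁ = 94.93 kmol/h.
E balance: n_E = 0 + 2ξ₁ − 1ξ₂ = 138 → ξ₂ = (2·94.93 − 138)/1 = 51.86 kmol/h.
Outlet amounts (n = n₀ + Σ ν·ξ):
  G: 544 − 2(94.93) = 354.1
  E: 0 + 2(94.93) − 1(51.86) = 138
  D: 0 + 1(51.86) = 51.86
Total out = 544 kmol/h; y_D = 51.86 / 544 = 0.09532.

0.0953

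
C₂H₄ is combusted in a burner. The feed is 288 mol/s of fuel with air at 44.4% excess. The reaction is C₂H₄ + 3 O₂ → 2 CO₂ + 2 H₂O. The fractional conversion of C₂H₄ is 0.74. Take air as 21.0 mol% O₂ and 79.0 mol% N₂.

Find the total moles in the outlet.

6230 mol/s

Stoichiometric O₂ = 3 × 288 = 864 mol/s; O₂ fed = 864 × 1.444 = 1248 mol/s.
N₂ fed = 1248 × 79/21 = 4693 mol/s.
Fuel reacted = 0.74 × 288 → ξ = 213.1 mol/s.
Outlet (n = n₀ + ν ξ):
  C₂H₄: 288 − 1(213.1) = 74.88
  O₂: 1248 − 3(213.1) = 608.3
  N₂: 4693 (inert)
  CO₂: 0 + 2(213.1) = 426.2
  H₂O: 0 + 2(213.1) = 426.2
Total out = 74.88 + 608.3 + 4693 + 426.2 + 426.2 = 6229 mol/s.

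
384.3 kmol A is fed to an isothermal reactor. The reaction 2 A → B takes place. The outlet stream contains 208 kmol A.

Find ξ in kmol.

For A: n = n₀ − 2ξ → 208 = 384.3 − 2ξ, giving ξ = 88.15 kmol.
Outlet amounts (n = n₀ + ν ξ):
  A: 384.3 − 2(88.15) = 208
  B: 0 + 1(88.15) = 88.15

ξ = 88.2 kmol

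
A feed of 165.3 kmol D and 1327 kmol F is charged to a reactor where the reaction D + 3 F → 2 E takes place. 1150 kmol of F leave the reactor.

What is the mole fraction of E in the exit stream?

For F: n = n₀ − 3ξ → 1150 = 1327 − 3ξ, giving ξ = 59 kmol.
Outlet amounts (n = n₀ + ν ξ):
  D: 165.3 − 1(59) = 106.3
  F: 1327 − 3(59) = 1150
  E: 0 + 2(59) = 118
Total out = 1374 kmol; y_E = 118 / 1374 = 0.08586.

0.0859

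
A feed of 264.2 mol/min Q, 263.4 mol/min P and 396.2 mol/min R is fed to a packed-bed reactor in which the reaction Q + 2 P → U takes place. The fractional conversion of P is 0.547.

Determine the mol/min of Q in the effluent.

P reacted = 0.547 × 263.4 = 144.1 mol/min; ν_P = −2, so ξ = 144.1/2 = 72.04 mol/min.
Outlet amounts (n = n₀ + ν ξ):
  Q: 264.2 − 1(72.04) = 192.2
  P: 263.4 − 2(72.04) = 119.3
  U: 0 + 1(72.04) = 72.04
  R: 396.2 (inert)

192 mol/min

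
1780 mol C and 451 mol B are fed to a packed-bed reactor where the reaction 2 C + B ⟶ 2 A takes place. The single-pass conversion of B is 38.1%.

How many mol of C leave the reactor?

B reacted = 0.381 × 451 = 171.8 mol; ν_B = −1, so ξ = 171.8/1 = 171.8 mol.
Outlet amounts (n = n₀ + ν ξ):
  C: 1780 − 2(171.8) = 1436
  B: 451 − 1(171.8) = 279.2
  A: 0 + 2(171.8) = 343.7

1440 mol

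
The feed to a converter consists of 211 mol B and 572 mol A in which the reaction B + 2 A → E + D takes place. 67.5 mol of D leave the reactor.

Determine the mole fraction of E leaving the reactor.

0.0943

For D: n = n₀ + 1ξ → 67.5 = 0 + 1ξ, giving ξ = 67.5 mol.
Outlet amounts (n = n₀ + ν ξ):
  B: 211 − 1(67.5) = 143.5
  A: 572 − 2(67.5) = 437
  E: 0 + 1(67.5) = 67.5
  D: 0 + 1(67.5) = 67.5
Total out = 715.5 mol; y_E = 67.5 / 715.5 = 0.09434.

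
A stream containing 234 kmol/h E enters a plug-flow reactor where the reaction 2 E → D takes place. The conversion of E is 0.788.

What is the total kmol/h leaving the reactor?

E reacted = 0.788 × 234 = 184.4 kmol/h; ν_E = −2, so ξ = 184.4/2 = 92.2 kmol/h.
Outlet amounts (n = n₀ + ν ξ):
  E: 234 − 2(92.2) = 49.61
  D: 0 + 1(92.2) = 92.2
Total out = 49.61 + 92.2 = 141.8 kmol/h.

142 kmol/h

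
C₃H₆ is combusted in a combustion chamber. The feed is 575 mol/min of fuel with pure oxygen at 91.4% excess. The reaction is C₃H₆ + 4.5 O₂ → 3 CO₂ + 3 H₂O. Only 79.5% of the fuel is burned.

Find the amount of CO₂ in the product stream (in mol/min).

1370 mol/min

Stoichiometric O₂ = 4.5 × 575 = 2588 mol/min; O₂ fed = 2588 × 1.914 = 4952 mol/min.
Fuel reacted = 0.795 × 575 → ξ = 457.1 mol/min.
Outlet (n = n₀ + ν ξ):
  C₃H₆: 575 − 1(457.1) = 117.9
  O₂: 4952 − 4.5(457.1) = 2895
  CO₂: 0 + 3(457.1) = 1371
  H₂O: 0 + 3(457.1) = 1371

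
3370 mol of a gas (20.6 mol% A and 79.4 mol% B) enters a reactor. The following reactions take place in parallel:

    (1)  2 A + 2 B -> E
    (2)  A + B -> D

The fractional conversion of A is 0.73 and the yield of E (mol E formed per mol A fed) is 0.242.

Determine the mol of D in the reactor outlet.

171 mol

Yield of E: 1ξ₁ / 694.2 = 0.242 → ξ₁ = 168 mol.
Conversion of A: 2ξ₁ + 1ξ₂ = 0.73 × 694.2 = 506.8 → ξ₂ = 170.8 mol.
Outlet amounts (n = n₀ + Σ ν·ξ):
  A: 694.2 − 2(168) − 1(170.8) = 187.4
  B: 2676 − 2(168) − 1(170.8) = 2169
  E: 0 + 1(168) = 168
  D: 0 + 1(170.8) = 170.8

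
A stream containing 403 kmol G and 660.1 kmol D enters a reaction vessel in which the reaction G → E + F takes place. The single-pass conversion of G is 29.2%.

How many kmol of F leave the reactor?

G reacted = 0.292 × 403 = 117.7 kmol; ν_G = −1, so ξ = 117.7/1 = 117.7 kmol.
Outlet amounts (n = n₀ + ν ξ):
  G: 403 − 1(117.7) = 285.3
  E: 0 + 1(117.7) = 117.7
  F: 0 + 1(117.7) = 117.7
  D: 660.1 (inert)

118 kmol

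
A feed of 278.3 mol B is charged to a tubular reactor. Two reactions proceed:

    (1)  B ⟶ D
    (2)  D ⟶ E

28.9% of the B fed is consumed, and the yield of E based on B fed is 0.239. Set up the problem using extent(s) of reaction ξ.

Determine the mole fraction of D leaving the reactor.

0.05

Conversion of B: B consumed = 1ξ₁ = 0.289 × 278.3 → ξ₁ = 80.43 mol.
Yield of E: 1ξ₂ / 278.3 = 0.239 → ξ₂ = 66.51 mol.
Outlet amounts (n = n₀ + Σ ν·ξ):
  B: 278.3 − 1(80.43) = 197.9
  D: 0 + 1(80.43) − 1(66.51) = 13.91
  E: 0 + 1(66.51) = 66.51
Total out = 278.3 mol; y_D = 13.91 / 278.3 = 0.05.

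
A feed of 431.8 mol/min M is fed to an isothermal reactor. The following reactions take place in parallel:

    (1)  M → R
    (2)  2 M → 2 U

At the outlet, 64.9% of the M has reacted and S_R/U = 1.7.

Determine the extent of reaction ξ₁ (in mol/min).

ξ₁ = 176 mol/min

Conversion of M: M consumed = 0.649 × 431.8 = 280.2 mol/min = 1ξ₁ + 2ξ₂.
Selectivity: 1ξ₁ / (2ξ₂) = 1.7 → ξ₁ = 3.4 ξ₂.
Substitute: (1·3.4 + 2) ξ₂ = 280.2 → ξ₂ = 51.9 mol/min, ξ₁ = 176.4 mol/min.
Outlet amounts (n = n₀ + Σ ν·ξ):
  M: 431.8 − 1(176.4) − 2(51.9) = 151.6
  R: 0 + 1(176.4) = 176.4
  U: 0 + 2(51.9) = 103.8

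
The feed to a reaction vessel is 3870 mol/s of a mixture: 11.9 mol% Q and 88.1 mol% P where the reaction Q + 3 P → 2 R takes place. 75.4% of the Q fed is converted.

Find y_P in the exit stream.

Q reacted = 0.754 × 460.5 = 347.2 mol/s; ν_Q = −1, so ξ = 347.2/1 = 347.2 mol/s.
Outlet amounts (n = n₀ + ν ξ):
  Q: 460.5 − 1(347.2) = 113.3
  P: 3409 − 3(347.2) = 2368
  R: 0 + 2(347.2) = 694.5
Total out = 3176 mol/s; y_P = 2368 / 3176 = 0.7456.

0.746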